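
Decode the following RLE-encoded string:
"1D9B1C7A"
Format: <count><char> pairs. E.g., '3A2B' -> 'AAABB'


Expanding each <count><char> pair:
  1D -> 'D'
  9B -> 'BBBBBBBBB'
  1C -> 'C'
  7A -> 'AAAAAAA'

Decoded = DBBBBBBBBBCAAAAAAA


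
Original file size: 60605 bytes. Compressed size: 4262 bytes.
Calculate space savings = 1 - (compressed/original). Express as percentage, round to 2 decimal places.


ratio = compressed/original = 4262/60605 = 0.070324
savings = 1 - ratio = 1 - 0.070324 = 0.929676
as a percentage: 0.929676 * 100 = 92.97%

Space savings = 1 - 4262/60605 = 92.97%


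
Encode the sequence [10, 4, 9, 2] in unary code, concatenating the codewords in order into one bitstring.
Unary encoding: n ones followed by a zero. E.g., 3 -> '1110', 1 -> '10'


Encode each number as n ones followed by a terminating 0:
  10 -> 11111111110 (11 bits)
  4 -> 11110 (5 bits)
  9 -> 1111111110 (10 bits)
  2 -> 110 (3 bits)
Total length = 11 + 5 + 10 + 3 = 29 bits.

Unary([10, 4, 9, 2]) = 11111111110111101111111110110 (29 bits)


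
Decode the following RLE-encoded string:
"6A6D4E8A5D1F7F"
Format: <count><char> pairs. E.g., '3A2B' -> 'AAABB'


Expanding each <count><char> pair:
  6A -> 'AAAAAA'
  6D -> 'DDDDDD'
  4E -> 'EEEE'
  8A -> 'AAAAAAAA'
  5D -> 'DDDDD'
  1F -> 'F'
  7F -> 'FFFFFFF'

Decoded = AAAAAADDDDDDEEEEAAAAAAAADDDDDFFFFFFFF


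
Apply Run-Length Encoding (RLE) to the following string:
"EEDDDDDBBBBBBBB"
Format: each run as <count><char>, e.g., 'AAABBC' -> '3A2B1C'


Scanning runs left to right:
  i=0: run of 'E' x 2 -> '2E'
  i=2: run of 'D' x 5 -> '5D'
  i=7: run of 'B' x 8 -> '8B'

RLE = 2E5D8B


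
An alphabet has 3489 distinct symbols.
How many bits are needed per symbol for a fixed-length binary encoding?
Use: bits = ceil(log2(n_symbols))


log2(3489) = 11.7686
Bracket: 2^11 = 2048 < 3489 <= 2^12 = 4096
So ceil(log2(3489)) = 12

bits = ceil(log2(3489)) = ceil(11.7686) = 12 bits


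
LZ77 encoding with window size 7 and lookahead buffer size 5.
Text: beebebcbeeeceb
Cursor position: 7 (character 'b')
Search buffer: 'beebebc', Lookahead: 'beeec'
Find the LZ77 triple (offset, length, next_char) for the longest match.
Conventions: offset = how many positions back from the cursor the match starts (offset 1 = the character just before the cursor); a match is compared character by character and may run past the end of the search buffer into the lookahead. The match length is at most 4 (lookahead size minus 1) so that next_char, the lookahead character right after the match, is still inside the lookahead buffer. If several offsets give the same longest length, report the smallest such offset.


Try each offset into the search buffer:
  offset=1 (pos 6, char 'c'): match length 0
  offset=2 (pos 5, char 'b'): match length 1
  offset=3 (pos 4, char 'e'): match length 0
  offset=4 (pos 3, char 'b'): match length 2
  offset=5 (pos 2, char 'e'): match length 0
  offset=6 (pos 1, char 'e'): match length 0
  offset=7 (pos 0, char 'b'): match length 3
Longest match has length 3 at offset 7.
next_char = character at position 7 + 3 = 10 -> 'e'

Best match: offset=7, length=3 (matching 'bee' starting at position 0)
LZ77 triple: (7, 3, 'e')


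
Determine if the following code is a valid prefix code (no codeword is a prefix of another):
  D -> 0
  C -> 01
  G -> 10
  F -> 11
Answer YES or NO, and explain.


Checking each pair (does one codeword prefix another?):
  D='0' vs C='01': prefix -- VIOLATION

NO -- this is NOT a valid prefix code. D (0) is a prefix of C (01).


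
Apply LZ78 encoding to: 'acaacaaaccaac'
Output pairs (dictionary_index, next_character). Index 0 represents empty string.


LZ78 encoding steps:
Dictionary: {0: ''}
Step 1: w='' (idx 0), next='a' -> output (0, 'a'), add 'a' as idx 1
Step 2: w='' (idx 0), next='c' -> output (0, 'c'), add 'c' as idx 2
Step 3: w='a' (idx 1), next='a' -> output (1, 'a'), add 'aa' as idx 3
Step 4: w='c' (idx 2), next='a' -> output (2, 'a'), add 'ca' as idx 4
Step 5: w='aa' (idx 3), next='c' -> output (3, 'c'), add 'aac' as idx 5
Step 6: w='ca' (idx 4), next='a' -> output (4, 'a'), add 'caa' as idx 6
Step 7: w='c' (idx 2), end of input -> output (2, '')


Encoded: [(0, 'a'), (0, 'c'), (1, 'a'), (2, 'a'), (3, 'c'), (4, 'a'), (2, '')]


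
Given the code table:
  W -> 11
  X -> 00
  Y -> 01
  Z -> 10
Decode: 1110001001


Decoding:
11 -> W
10 -> Z
00 -> X
10 -> Z
01 -> Y


Result: WZXZY


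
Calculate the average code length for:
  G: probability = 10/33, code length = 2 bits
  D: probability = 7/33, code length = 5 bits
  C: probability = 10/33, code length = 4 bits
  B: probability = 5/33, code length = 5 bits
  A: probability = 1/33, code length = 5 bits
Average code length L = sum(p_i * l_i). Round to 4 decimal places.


Weighted contributions p_i * l_i:
  G: (10/33) * 2 = 20/33
  D: (7/33) * 5 = 35/33
  C: (10/33) * 4 = 40/33
  B: (5/33) * 5 = 25/33
  A: (1/33) * 5 = 5/33
Sum = (20 + 35 + 40 + 25 + 5)/33 = 125/33

L = 125/33 = 3.7879 bits/symbol


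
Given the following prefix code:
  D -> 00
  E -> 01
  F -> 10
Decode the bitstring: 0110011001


Decoding step by step:
Bits 01 -> E
Bits 10 -> F
Bits 01 -> E
Bits 10 -> F
Bits 01 -> E


Decoded message: EFEFE


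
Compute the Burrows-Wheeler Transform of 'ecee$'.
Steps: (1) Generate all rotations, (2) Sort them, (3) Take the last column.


Rotations (sorted):
  0: $ecee -> last char: e
  1: cee$e -> last char: e
  2: e$ece -> last char: e
  3: ecee$ -> last char: $
  4: ee$ec -> last char: c


BWT = eee$c


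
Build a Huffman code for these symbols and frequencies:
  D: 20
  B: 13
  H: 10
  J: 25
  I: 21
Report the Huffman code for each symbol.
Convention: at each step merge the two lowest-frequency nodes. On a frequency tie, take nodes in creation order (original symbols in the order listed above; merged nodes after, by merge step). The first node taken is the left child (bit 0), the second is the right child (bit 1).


Huffman tree construction:
Step 1: Merge H(10) + B(13) = 23
Step 2: Merge D(20) + I(21) = 41
Step 3: Merge (H+B)(23) + J(25) = 48
Step 4: Merge (D+I)(41) + ((H+B)+J)(48) = 89
Read each symbol's code off the tree from the root (left child = 0, right child = 1).

Codes:
  D: 00 (length 2)
  B: 101 (length 3)
  H: 100 (length 3)
  J: 11 (length 2)
  I: 01 (length 2)
Average code length: 201/89 = 2.2584 bits/symbol


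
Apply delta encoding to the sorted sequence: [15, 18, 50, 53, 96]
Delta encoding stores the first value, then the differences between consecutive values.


First value: 15
Deltas:
  18 - 15 = 3
  50 - 18 = 32
  53 - 50 = 3
  96 - 53 = 43


Delta encoded: [15, 3, 32, 3, 43]


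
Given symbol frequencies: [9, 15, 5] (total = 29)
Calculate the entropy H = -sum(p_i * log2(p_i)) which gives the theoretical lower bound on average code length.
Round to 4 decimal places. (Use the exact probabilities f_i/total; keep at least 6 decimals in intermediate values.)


Per-symbol terms -p_i * log2(p_i) with p_i = f_i/29:
  p = 9/29 = 0.310345: log2(p) = -1.688056, -p*log2(p) = 0.523879
  p = 15/29 = 0.517241: log2(p) = -0.951090, -p*log2(p) = 0.491943
  p = 5/29 = 0.172414: log2(p) = -2.536053, -p*log2(p) = 0.437251
H = 0.523879 + 0.491943 + 0.437251 = 1.453073

H = 1.4531 bits/symbol


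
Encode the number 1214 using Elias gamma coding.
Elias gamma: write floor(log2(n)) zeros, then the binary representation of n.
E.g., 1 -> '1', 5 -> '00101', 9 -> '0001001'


num_bits = floor(log2(1214)) + 1 = 11
leading_zeros = num_bits - 1 = 10
binary(1214) = 10010111110

Elias gamma(1214) = '0000000000' + '10010111110' = 000000000010010111110 (21 bits)


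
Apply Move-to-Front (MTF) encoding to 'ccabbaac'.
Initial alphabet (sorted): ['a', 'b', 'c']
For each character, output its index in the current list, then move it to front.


MTF encoding:
'c': index 2 in ['a', 'b', 'c'] -> ['c', 'a', 'b']
'c': index 0 in ['c', 'a', 'b'] -> ['c', 'a', 'b']
'a': index 1 in ['c', 'a', 'b'] -> ['a', 'c', 'b']
'b': index 2 in ['a', 'c', 'b'] -> ['b', 'a', 'c']
'b': index 0 in ['b', 'a', 'c'] -> ['b', 'a', 'c']
'a': index 1 in ['b', 'a', 'c'] -> ['a', 'b', 'c']
'a': index 0 in ['a', 'b', 'c'] -> ['a', 'b', 'c']
'c': index 2 in ['a', 'b', 'c'] -> ['c', 'a', 'b']


Output: [2, 0, 1, 2, 0, 1, 0, 2]


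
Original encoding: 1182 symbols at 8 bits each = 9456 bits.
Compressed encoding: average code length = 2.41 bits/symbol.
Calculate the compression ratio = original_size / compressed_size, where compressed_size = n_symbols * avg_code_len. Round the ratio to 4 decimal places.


original_size = n_symbols * orig_bits = 1182 * 8 = 9456 bits
compressed_size = n_symbols * avg_code_len = 1182 * 2.41 = 2848.62 bits
ratio = original_size / compressed_size = 9456 / 2848.62 = 3.3195

Compression ratio = 3.3195


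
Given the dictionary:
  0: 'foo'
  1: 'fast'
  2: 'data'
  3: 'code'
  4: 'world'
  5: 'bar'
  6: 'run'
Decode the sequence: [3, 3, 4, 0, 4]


Look up each index in the dictionary:
  3 -> 'code'
  3 -> 'code'
  4 -> 'world'
  0 -> 'foo'
  4 -> 'world'

Decoded: "code code world foo world"


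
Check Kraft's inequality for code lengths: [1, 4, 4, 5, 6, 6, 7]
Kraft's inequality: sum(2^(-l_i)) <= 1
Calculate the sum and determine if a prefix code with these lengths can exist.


Sum = 2^(-1) + 2^(-4) + 2^(-4) + 2^(-5) + 2^(-6) + 2^(-6) + 2^(-7)
    = 0.5 + 0.0625 + 0.0625 + 0.03125 + 0.015625 + 0.015625 + 0.0078125
    = 89/128 = 0.6953125
Since 0.6953125 <= 1, Kraft's inequality IS satisfied.
A prefix code with these lengths CAN exist.

Kraft sum = 0.6953125. Satisfied.


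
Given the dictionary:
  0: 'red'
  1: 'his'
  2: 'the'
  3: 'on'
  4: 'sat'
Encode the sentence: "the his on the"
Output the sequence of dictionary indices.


Look up each word in the dictionary:
  'the' -> 2
  'his' -> 1
  'on' -> 3
  'the' -> 2

Encoded: [2, 1, 3, 2]


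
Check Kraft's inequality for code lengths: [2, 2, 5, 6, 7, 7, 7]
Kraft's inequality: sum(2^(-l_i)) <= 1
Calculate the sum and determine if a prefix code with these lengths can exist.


Sum = 2^(-2) + 2^(-2) + 2^(-5) + 2^(-6) + 2^(-7) + 2^(-7) + 2^(-7)
    = 0.25 + 0.25 + 0.03125 + 0.015625 + 0.0078125 + 0.0078125 + 0.0078125
    = 73/128 = 0.5703125
Since 0.5703125 <= 1, Kraft's inequality IS satisfied.
A prefix code with these lengths CAN exist.

Kraft sum = 0.5703125. Satisfied.


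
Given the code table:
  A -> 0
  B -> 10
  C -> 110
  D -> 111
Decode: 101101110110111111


Decoding:
10 -> B
110 -> C
111 -> D
0 -> A
110 -> C
111 -> D
111 -> D


Result: BCDACDD


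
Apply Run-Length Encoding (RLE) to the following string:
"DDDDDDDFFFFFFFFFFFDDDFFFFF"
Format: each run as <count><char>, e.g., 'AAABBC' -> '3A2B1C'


Scanning runs left to right:
  i=0: run of 'D' x 7 -> '7D'
  i=7: run of 'F' x 11 -> '11F'
  i=18: run of 'D' x 3 -> '3D'
  i=21: run of 'F' x 5 -> '5F'

RLE = 7D11F3D5F


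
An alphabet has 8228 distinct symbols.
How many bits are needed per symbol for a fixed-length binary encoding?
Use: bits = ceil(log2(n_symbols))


log2(8228) = 13.0063
Bracket: 2^13 = 8192 < 8228 <= 2^14 = 16384
So ceil(log2(8228)) = 14

bits = ceil(log2(8228)) = ceil(13.0063) = 14 bits


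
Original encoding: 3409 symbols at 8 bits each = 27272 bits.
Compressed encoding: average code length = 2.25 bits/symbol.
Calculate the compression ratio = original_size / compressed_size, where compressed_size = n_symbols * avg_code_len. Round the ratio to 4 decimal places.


original_size = n_symbols * orig_bits = 3409 * 8 = 27272 bits
compressed_size = n_symbols * avg_code_len = 3409 * 2.25 = 7670.25 bits
ratio = original_size / compressed_size = 27272 / 7670.25 = 3.5556

Compression ratio = 3.5556


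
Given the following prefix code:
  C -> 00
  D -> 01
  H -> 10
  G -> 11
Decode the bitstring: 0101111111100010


Decoding step by step:
Bits 01 -> D
Bits 01 -> D
Bits 11 -> G
Bits 11 -> G
Bits 11 -> G
Bits 10 -> H
Bits 00 -> C
Bits 10 -> H


Decoded message: DDGGGHCH


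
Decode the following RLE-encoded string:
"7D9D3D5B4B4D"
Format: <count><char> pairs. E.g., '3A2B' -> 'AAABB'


Expanding each <count><char> pair:
  7D -> 'DDDDDDD'
  9D -> 'DDDDDDDDD'
  3D -> 'DDD'
  5B -> 'BBBBB'
  4B -> 'BBBB'
  4D -> 'DDDD'

Decoded = DDDDDDDDDDDDDDDDDDDBBBBBBBBBDDDD


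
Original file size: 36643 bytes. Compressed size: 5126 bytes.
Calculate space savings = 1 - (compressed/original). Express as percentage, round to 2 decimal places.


ratio = compressed/original = 5126/36643 = 0.13989
savings = 1 - ratio = 1 - 0.13989 = 0.86011
as a percentage: 0.86011 * 100 = 86.01%

Space savings = 1 - 5126/36643 = 86.01%


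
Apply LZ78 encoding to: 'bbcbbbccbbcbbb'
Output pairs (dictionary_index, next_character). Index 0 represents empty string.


LZ78 encoding steps:
Dictionary: {0: ''}
Step 1: w='' (idx 0), next='b' -> output (0, 'b'), add 'b' as idx 1
Step 2: w='b' (idx 1), next='c' -> output (1, 'c'), add 'bc' as idx 2
Step 3: w='b' (idx 1), next='b' -> output (1, 'b'), add 'bb' as idx 3
Step 4: w='bc' (idx 2), next='c' -> output (2, 'c'), add 'bcc' as idx 4
Step 5: w='bb' (idx 3), next='c' -> output (3, 'c'), add 'bbc' as idx 5
Step 6: w='bb' (idx 3), next='b' -> output (3, 'b'), add 'bbb' as idx 6


Encoded: [(0, 'b'), (1, 'c'), (1, 'b'), (2, 'c'), (3, 'c'), (3, 'b')]


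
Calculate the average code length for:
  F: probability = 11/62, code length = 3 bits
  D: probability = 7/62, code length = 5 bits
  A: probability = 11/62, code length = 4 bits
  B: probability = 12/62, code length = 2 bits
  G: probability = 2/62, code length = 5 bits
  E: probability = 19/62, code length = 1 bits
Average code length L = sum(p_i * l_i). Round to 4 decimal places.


Weighted contributions p_i * l_i:
  F: (11/62) * 3 = 33/62
  D: (7/62) * 5 = 35/62
  A: (11/62) * 4 = 44/62
  B: (12/62) * 2 = 24/62
  G: (2/62) * 5 = 10/62
  E: (19/62) * 1 = 19/62
Sum = (33 + 35 + 44 + 24 + 10 + 19)/62 = 165/62

L = 165/62 = 2.6613 bits/symbol


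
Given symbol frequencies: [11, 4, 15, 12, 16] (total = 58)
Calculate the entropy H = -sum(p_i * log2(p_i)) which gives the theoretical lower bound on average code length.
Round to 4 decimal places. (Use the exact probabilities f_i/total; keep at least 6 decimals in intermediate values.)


Per-symbol terms -p_i * log2(p_i) with p_i = f_i/58:
  p = 11/58 = 0.189655: log2(p) = -2.398549, -p*log2(p) = 0.454897
  p = 4/58 = 0.068966: log2(p) = -3.857981, -p*log2(p) = 0.266068
  p = 15/58 = 0.258621: log2(p) = -1.951090, -p*log2(p) = 0.504592
  p = 12/58 = 0.206897: log2(p) = -2.273018, -p*log2(p) = 0.470280
  p = 16/58 = 0.275862: log2(p) = -1.857981, -p*log2(p) = 0.512546
H = 0.454897 + 0.266068 + 0.504592 + 0.470280 + 0.512546 = 2.208383

H = 2.2084 bits/symbol


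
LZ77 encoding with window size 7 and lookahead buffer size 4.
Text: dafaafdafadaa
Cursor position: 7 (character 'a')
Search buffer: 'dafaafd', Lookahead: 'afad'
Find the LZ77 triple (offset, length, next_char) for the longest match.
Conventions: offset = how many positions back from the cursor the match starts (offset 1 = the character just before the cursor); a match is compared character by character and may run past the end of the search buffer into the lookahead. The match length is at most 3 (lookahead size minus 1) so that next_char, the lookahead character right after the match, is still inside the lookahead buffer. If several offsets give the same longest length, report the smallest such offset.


Try each offset into the search buffer:
  offset=1 (pos 6, char 'd'): match length 0
  offset=2 (pos 5, char 'f'): match length 0
  offset=3 (pos 4, char 'a'): match length 2
  offset=4 (pos 3, char 'a'): match length 1
  offset=5 (pos 2, char 'f'): match length 0
  offset=6 (pos 1, char 'a'): match length 3
  offset=7 (pos 0, char 'd'): match length 0
Longest match has length 3 at offset 6.
next_char = character at position 7 + 3 = 10 -> 'd'

Best match: offset=6, length=3 (matching 'afa' starting at position 1)
LZ77 triple: (6, 3, 'd')


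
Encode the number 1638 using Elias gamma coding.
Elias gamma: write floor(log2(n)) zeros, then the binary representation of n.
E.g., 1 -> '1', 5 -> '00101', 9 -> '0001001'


num_bits = floor(log2(1638)) + 1 = 11
leading_zeros = num_bits - 1 = 10
binary(1638) = 11001100110

Elias gamma(1638) = '0000000000' + '11001100110' = 000000000011001100110 (21 bits)


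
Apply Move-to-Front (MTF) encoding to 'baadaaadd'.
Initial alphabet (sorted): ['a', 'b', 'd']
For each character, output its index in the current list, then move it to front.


MTF encoding:
'b': index 1 in ['a', 'b', 'd'] -> ['b', 'a', 'd']
'a': index 1 in ['b', 'a', 'd'] -> ['a', 'b', 'd']
'a': index 0 in ['a', 'b', 'd'] -> ['a', 'b', 'd']
'd': index 2 in ['a', 'b', 'd'] -> ['d', 'a', 'b']
'a': index 1 in ['d', 'a', 'b'] -> ['a', 'd', 'b']
'a': index 0 in ['a', 'd', 'b'] -> ['a', 'd', 'b']
'a': index 0 in ['a', 'd', 'b'] -> ['a', 'd', 'b']
'd': index 1 in ['a', 'd', 'b'] -> ['d', 'a', 'b']
'd': index 0 in ['d', 'a', 'b'] -> ['d', 'a', 'b']


Output: [1, 1, 0, 2, 1, 0, 0, 1, 0]


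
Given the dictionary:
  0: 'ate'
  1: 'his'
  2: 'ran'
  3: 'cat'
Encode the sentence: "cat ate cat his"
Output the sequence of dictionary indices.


Look up each word in the dictionary:
  'cat' -> 3
  'ate' -> 0
  'cat' -> 3
  'his' -> 1

Encoded: [3, 0, 3, 1]


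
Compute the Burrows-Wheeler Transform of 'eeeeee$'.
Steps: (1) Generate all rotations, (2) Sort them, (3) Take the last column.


Rotations (sorted):
  0: $eeeeee -> last char: e
  1: e$eeeee -> last char: e
  2: ee$eeee -> last char: e
  3: eee$eee -> last char: e
  4: eeee$ee -> last char: e
  5: eeeee$e -> last char: e
  6: eeeeee$ -> last char: $


BWT = eeeeee$


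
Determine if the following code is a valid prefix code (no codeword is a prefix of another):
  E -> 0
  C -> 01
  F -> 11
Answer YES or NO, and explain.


Checking each pair (does one codeword prefix another?):
  E='0' vs C='01': prefix -- VIOLATION

NO -- this is NOT a valid prefix code. E (0) is a prefix of C (01).


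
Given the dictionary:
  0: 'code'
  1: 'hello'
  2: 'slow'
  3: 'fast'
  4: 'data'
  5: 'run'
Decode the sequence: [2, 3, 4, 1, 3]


Look up each index in the dictionary:
  2 -> 'slow'
  3 -> 'fast'
  4 -> 'data'
  1 -> 'hello'
  3 -> 'fast'

Decoded: "slow fast data hello fast"


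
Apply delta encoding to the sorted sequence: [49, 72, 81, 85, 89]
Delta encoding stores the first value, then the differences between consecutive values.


First value: 49
Deltas:
  72 - 49 = 23
  81 - 72 = 9
  85 - 81 = 4
  89 - 85 = 4


Delta encoded: [49, 23, 9, 4, 4]


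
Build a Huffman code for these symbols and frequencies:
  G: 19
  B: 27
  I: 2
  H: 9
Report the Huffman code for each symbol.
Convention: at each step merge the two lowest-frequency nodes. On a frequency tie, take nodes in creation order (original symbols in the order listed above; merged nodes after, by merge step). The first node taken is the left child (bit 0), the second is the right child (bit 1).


Huffman tree construction:
Step 1: Merge I(2) + H(9) = 11
Step 2: Merge (I+H)(11) + G(19) = 30
Step 3: Merge B(27) + ((I+H)+G)(30) = 57
Read each symbol's code off the tree from the root (left child = 0, right child = 1).

Codes:
  G: 11 (length 2)
  B: 0 (length 1)
  I: 100 (length 3)
  H: 101 (length 3)
Average code length: 98/57 = 1.7193 bits/symbol


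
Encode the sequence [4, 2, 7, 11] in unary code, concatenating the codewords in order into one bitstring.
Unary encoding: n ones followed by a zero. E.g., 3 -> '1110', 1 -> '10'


Encode each number as n ones followed by a terminating 0:
  4 -> 11110 (5 bits)
  2 -> 110 (3 bits)
  7 -> 11111110 (8 bits)
  11 -> 111111111110 (12 bits)
Total length = 5 + 3 + 8 + 12 = 28 bits.

Unary([4, 2, 7, 11]) = 1111011011111110111111111110 (28 bits)


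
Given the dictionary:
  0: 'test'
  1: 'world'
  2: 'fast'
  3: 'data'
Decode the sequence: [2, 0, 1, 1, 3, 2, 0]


Look up each index in the dictionary:
  2 -> 'fast'
  0 -> 'test'
  1 -> 'world'
  1 -> 'world'
  3 -> 'data'
  2 -> 'fast'
  0 -> 'test'

Decoded: "fast test world world data fast test"


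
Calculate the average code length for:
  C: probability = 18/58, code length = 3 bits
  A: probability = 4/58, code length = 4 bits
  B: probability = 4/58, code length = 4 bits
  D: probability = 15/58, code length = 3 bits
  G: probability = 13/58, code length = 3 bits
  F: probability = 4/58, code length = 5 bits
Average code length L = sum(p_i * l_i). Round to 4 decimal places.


Weighted contributions p_i * l_i:
  C: (18/58) * 3 = 54/58
  A: (4/58) * 4 = 16/58
  B: (4/58) * 4 = 16/58
  D: (15/58) * 3 = 45/58
  G: (13/58) * 3 = 39/58
  F: (4/58) * 5 = 20/58
Sum = (54 + 16 + 16 + 45 + 39 + 20)/58 = 190/58

L = 190/58 = 3.2759 bits/symbol


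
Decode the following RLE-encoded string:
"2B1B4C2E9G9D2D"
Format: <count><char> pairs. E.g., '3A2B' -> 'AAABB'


Expanding each <count><char> pair:
  2B -> 'BB'
  1B -> 'B'
  4C -> 'CCCC'
  2E -> 'EE'
  9G -> 'GGGGGGGGG'
  9D -> 'DDDDDDDDD'
  2D -> 'DD'

Decoded = BBBCCCCEEGGGGGGGGGDDDDDDDDDDD


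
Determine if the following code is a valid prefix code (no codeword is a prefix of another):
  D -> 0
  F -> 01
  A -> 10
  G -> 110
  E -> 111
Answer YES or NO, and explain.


Checking each pair (does one codeword prefix another?):
  D='0' vs F='01': prefix -- VIOLATION

NO -- this is NOT a valid prefix code. D (0) is a prefix of F (01).


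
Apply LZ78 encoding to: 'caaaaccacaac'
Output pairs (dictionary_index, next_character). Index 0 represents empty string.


LZ78 encoding steps:
Dictionary: {0: ''}
Step 1: w='' (idx 0), next='c' -> output (0, 'c'), add 'c' as idx 1
Step 2: w='' (idx 0), next='a' -> output (0, 'a'), add 'a' as idx 2
Step 3: w='a' (idx 2), next='a' -> output (2, 'a'), add 'aa' as idx 3
Step 4: w='a' (idx 2), next='c' -> output (2, 'c'), add 'ac' as idx 4
Step 5: w='c' (idx 1), next='a' -> output (1, 'a'), add 'ca' as idx 5
Step 6: w='ca' (idx 5), next='a' -> output (5, 'a'), add 'caa' as idx 6
Step 7: w='c' (idx 1), end of input -> output (1, '')


Encoded: [(0, 'c'), (0, 'a'), (2, 'a'), (2, 'c'), (1, 'a'), (5, 'a'), (1, '')]


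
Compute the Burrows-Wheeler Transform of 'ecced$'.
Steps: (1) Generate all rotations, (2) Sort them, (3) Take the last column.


Rotations (sorted):
  0: $ecced -> last char: d
  1: cced$e -> last char: e
  2: ced$ec -> last char: c
  3: d$ecce -> last char: e
  4: ecced$ -> last char: $
  5: ed$ecc -> last char: c


BWT = dece$c


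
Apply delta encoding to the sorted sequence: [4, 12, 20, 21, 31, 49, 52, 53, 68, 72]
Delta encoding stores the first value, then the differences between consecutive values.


First value: 4
Deltas:
  12 - 4 = 8
  20 - 12 = 8
  21 - 20 = 1
  31 - 21 = 10
  49 - 31 = 18
  52 - 49 = 3
  53 - 52 = 1
  68 - 53 = 15
  72 - 68 = 4


Delta encoded: [4, 8, 8, 1, 10, 18, 3, 1, 15, 4]


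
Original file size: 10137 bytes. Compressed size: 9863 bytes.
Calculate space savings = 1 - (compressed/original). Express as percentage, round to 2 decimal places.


ratio = compressed/original = 9863/10137 = 0.97297
savings = 1 - ratio = 1 - 0.97297 = 0.02703
as a percentage: 0.02703 * 100 = 2.7%

Space savings = 1 - 9863/10137 = 2.7%


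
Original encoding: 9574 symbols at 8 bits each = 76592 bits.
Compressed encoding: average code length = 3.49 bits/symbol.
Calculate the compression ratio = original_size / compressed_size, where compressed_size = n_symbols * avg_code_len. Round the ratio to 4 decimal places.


original_size = n_symbols * orig_bits = 9574 * 8 = 76592 bits
compressed_size = n_symbols * avg_code_len = 9574 * 3.49 = 33413.26 bits
ratio = original_size / compressed_size = 76592 / 33413.26 = 2.2923

Compression ratio = 2.2923


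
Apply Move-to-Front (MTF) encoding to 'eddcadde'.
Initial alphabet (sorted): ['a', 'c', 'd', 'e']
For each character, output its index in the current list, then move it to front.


MTF encoding:
'e': index 3 in ['a', 'c', 'd', 'e'] -> ['e', 'a', 'c', 'd']
'd': index 3 in ['e', 'a', 'c', 'd'] -> ['d', 'e', 'a', 'c']
'd': index 0 in ['d', 'e', 'a', 'c'] -> ['d', 'e', 'a', 'c']
'c': index 3 in ['d', 'e', 'a', 'c'] -> ['c', 'd', 'e', 'a']
'a': index 3 in ['c', 'd', 'e', 'a'] -> ['a', 'c', 'd', 'e']
'd': index 2 in ['a', 'c', 'd', 'e'] -> ['d', 'a', 'c', 'e']
'd': index 0 in ['d', 'a', 'c', 'e'] -> ['d', 'a', 'c', 'e']
'e': index 3 in ['d', 'a', 'c', 'e'] -> ['e', 'd', 'a', 'c']


Output: [3, 3, 0, 3, 3, 2, 0, 3]


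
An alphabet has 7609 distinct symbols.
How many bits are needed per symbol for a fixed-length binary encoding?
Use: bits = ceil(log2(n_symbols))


log2(7609) = 12.8935
Bracket: 2^12 = 4096 < 7609 <= 2^13 = 8192
So ceil(log2(7609)) = 13

bits = ceil(log2(7609)) = ceil(12.8935) = 13 bits


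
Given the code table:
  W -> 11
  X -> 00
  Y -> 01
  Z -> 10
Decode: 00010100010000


Decoding:
00 -> X
01 -> Y
01 -> Y
00 -> X
01 -> Y
00 -> X
00 -> X


Result: XYYXYXX


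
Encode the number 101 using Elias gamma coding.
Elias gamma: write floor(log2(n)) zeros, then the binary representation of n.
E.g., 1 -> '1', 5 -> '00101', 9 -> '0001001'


num_bits = floor(log2(101)) + 1 = 7
leading_zeros = num_bits - 1 = 6
binary(101) = 1100101

Elias gamma(101) = '000000' + '1100101' = 0000001100101 (13 bits)


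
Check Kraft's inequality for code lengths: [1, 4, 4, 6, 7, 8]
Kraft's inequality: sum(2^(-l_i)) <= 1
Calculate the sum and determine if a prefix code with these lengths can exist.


Sum = 2^(-1) + 2^(-4) + 2^(-4) + 2^(-6) + 2^(-7) + 2^(-8)
    = 0.5 + 0.0625 + 0.0625 + 0.015625 + 0.0078125 + 0.00390625
    = 167/256 = 0.65234375
Since 0.65234375 <= 1, Kraft's inequality IS satisfied.
A prefix code with these lengths CAN exist.

Kraft sum = 0.65234375. Satisfied.


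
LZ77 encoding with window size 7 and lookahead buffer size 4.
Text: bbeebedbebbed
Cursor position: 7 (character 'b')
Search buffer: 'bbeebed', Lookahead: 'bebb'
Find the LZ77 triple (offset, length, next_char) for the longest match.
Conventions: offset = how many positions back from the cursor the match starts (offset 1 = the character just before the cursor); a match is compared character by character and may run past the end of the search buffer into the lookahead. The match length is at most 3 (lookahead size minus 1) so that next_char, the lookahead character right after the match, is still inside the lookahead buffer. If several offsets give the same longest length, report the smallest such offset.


Try each offset into the search buffer:
  offset=1 (pos 6, char 'd'): match length 0
  offset=2 (pos 5, char 'e'): match length 0
  offset=3 (pos 4, char 'b'): match length 2
  offset=4 (pos 3, char 'e'): match length 0
  offset=5 (pos 2, char 'e'): match length 0
  offset=6 (pos 1, char 'b'): match length 2
  offset=7 (pos 0, char 'b'): match length 1
Longest match has length 2, found at offsets 3, 6; take the smallest, offset 3.
next_char = character at position 7 + 2 = 9 -> 'b'

Best match: offset=3, length=2 (matching 'be' starting at position 4)
LZ77 triple: (3, 2, 'b')


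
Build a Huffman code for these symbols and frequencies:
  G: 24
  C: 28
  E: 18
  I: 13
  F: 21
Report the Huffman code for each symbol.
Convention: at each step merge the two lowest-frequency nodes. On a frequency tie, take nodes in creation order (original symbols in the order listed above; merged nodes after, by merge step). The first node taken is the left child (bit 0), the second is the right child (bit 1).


Huffman tree construction:
Step 1: Merge I(13) + E(18) = 31
Step 2: Merge F(21) + G(24) = 45
Step 3: Merge C(28) + (I+E)(31) = 59
Step 4: Merge (F+G)(45) + (C+(I+E))(59) = 104
Read each symbol's code off the tree from the root (left child = 0, right child = 1).

Codes:
  G: 01 (length 2)
  C: 10 (length 2)
  E: 111 (length 3)
  I: 110 (length 3)
  F: 00 (length 2)
Average code length: 239/104 = 2.2981 bits/symbol


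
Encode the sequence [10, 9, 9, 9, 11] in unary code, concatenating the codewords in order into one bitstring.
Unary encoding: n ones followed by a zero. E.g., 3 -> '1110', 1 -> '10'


Encode each number as n ones followed by a terminating 0:
  10 -> 11111111110 (11 bits)
  9 -> 1111111110 (10 bits)
  9 -> 1111111110 (10 bits)
  9 -> 1111111110 (10 bits)
  11 -> 111111111110 (12 bits)
Total length = 11 + 10 + 10 + 10 + 12 = 53 bits.

Unary([10, 9, 9, 9, 11]) = 11111111110111111111011111111101111111110111111111110 (53 bits)


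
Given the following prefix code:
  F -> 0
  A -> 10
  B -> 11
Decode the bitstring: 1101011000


Decoding step by step:
Bits 11 -> B
Bits 0 -> F
Bits 10 -> A
Bits 11 -> B
Bits 0 -> F
Bits 0 -> F
Bits 0 -> F


Decoded message: BFABFFF


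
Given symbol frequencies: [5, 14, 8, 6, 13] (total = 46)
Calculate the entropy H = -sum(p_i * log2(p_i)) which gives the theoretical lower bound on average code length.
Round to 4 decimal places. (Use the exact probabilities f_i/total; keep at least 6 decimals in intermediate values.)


Per-symbol terms -p_i * log2(p_i) with p_i = f_i/46:
  p = 5/46 = 0.108696: log2(p) = -3.201634, -p*log2(p) = 0.348004
  p = 14/46 = 0.304348: log2(p) = -1.716207, -p*log2(p) = 0.522324
  p = 8/46 = 0.173913: log2(p) = -2.523562, -p*log2(p) = 0.438880
  p = 6/46 = 0.130435: log2(p) = -2.938599, -p*log2(p) = 0.383296
  p = 13/46 = 0.282609: log2(p) = -1.823122, -p*log2(p) = 0.515230
H = 0.348004 + 0.522324 + 0.438880 + 0.383296 + 0.515230 = 2.207734

H = 2.2077 bits/symbol


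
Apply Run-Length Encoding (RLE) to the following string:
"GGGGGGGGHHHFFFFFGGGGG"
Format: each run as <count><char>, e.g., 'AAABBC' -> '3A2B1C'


Scanning runs left to right:
  i=0: run of 'G' x 8 -> '8G'
  i=8: run of 'H' x 3 -> '3H'
  i=11: run of 'F' x 5 -> '5F'
  i=16: run of 'G' x 5 -> '5G'

RLE = 8G3H5F5G


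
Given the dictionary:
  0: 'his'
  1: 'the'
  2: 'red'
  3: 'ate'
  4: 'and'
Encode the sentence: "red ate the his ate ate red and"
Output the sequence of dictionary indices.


Look up each word in the dictionary:
  'red' -> 2
  'ate' -> 3
  'the' -> 1
  'his' -> 0
  'ate' -> 3
  'ate' -> 3
  'red' -> 2
  'and' -> 4

Encoded: [2, 3, 1, 0, 3, 3, 2, 4]


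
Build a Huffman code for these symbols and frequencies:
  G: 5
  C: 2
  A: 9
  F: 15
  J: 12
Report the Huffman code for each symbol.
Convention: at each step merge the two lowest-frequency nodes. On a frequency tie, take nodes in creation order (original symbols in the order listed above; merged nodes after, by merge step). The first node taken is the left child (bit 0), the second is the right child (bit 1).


Huffman tree construction:
Step 1: Merge C(2) + G(5) = 7
Step 2: Merge (C+G)(7) + A(9) = 16
Step 3: Merge J(12) + F(15) = 27
Step 4: Merge ((C+G)+A)(16) + (J+F)(27) = 43
Read each symbol's code off the tree from the root (left child = 0, right child = 1).

Codes:
  G: 001 (length 3)
  C: 000 (length 3)
  A: 01 (length 2)
  F: 11 (length 2)
  J: 10 (length 2)
Average code length: 93/43 = 2.1628 bits/symbol


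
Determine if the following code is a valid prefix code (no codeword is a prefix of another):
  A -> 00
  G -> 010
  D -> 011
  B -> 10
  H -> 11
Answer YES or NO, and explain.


Checking each pair (does one codeword prefix another?):
  A='00' vs G='010': no prefix
  A='00' vs D='011': no prefix
  A='00' vs B='10': no prefix
  A='00' vs H='11': no prefix
  G='010' vs A='00': no prefix
  G='010' vs D='011': no prefix
  G='010' vs B='10': no prefix
  G='010' vs H='11': no prefix
  D='011' vs A='00': no prefix
  D='011' vs G='010': no prefix
  D='011' vs B='10': no prefix
  D='011' vs H='11': no prefix
  B='10' vs A='00': no prefix
  B='10' vs G='010': no prefix
  B='10' vs D='011': no prefix
  B='10' vs H='11': no prefix
  H='11' vs A='00': no prefix
  H='11' vs G='010': no prefix
  H='11' vs D='011': no prefix
  H='11' vs B='10': no prefix
No violation found over all pairs.

YES -- this is a valid prefix code. No codeword is a prefix of any other codeword.


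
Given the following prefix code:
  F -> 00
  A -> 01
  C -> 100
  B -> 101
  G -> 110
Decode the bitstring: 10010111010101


Decoding step by step:
Bits 100 -> C
Bits 101 -> B
Bits 110 -> G
Bits 101 -> B
Bits 01 -> A


Decoded message: CBGBA


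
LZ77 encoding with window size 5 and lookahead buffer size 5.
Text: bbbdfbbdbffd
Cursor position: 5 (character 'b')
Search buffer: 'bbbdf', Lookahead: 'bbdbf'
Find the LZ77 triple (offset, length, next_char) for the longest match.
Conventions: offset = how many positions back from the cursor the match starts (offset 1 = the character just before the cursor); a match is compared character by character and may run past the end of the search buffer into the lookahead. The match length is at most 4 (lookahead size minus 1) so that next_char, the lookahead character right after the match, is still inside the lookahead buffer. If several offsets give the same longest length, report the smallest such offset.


Try each offset into the search buffer:
  offset=1 (pos 4, char 'f'): match length 0
  offset=2 (pos 3, char 'd'): match length 0
  offset=3 (pos 2, char 'b'): match length 1
  offset=4 (pos 1, char 'b'): match length 3
  offset=5 (pos 0, char 'b'): match length 2
Longest match has length 3 at offset 4.
next_char = character at position 5 + 3 = 8 -> 'b'

Best match: offset=4, length=3 (matching 'bbd' starting at position 1)
LZ77 triple: (4, 3, 'b')


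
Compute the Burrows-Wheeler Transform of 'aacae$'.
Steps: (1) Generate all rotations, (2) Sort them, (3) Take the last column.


Rotations (sorted):
  0: $aacae -> last char: e
  1: aacae$ -> last char: $
  2: acae$a -> last char: a
  3: ae$aac -> last char: c
  4: cae$aa -> last char: a
  5: e$aaca -> last char: a


BWT = e$acaa


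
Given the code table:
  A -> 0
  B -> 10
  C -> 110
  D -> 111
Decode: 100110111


Decoding:
10 -> B
0 -> A
110 -> C
111 -> D


Result: BACD


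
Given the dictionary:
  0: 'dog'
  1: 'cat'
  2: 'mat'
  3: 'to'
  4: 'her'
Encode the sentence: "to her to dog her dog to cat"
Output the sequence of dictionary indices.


Look up each word in the dictionary:
  'to' -> 3
  'her' -> 4
  'to' -> 3
  'dog' -> 0
  'her' -> 4
  'dog' -> 0
  'to' -> 3
  'cat' -> 1

Encoded: [3, 4, 3, 0, 4, 0, 3, 1]


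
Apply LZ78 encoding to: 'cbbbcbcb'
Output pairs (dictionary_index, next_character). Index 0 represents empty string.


LZ78 encoding steps:
Dictionary: {0: ''}
Step 1: w='' (idx 0), next='c' -> output (0, 'c'), add 'c' as idx 1
Step 2: w='' (idx 0), next='b' -> output (0, 'b'), add 'b' as idx 2
Step 3: w='b' (idx 2), next='b' -> output (2, 'b'), add 'bb' as idx 3
Step 4: w='c' (idx 1), next='b' -> output (1, 'b'), add 'cb' as idx 4
Step 5: w='cb' (idx 4), end of input -> output (4, '')


Encoded: [(0, 'c'), (0, 'b'), (2, 'b'), (1, 'b'), (4, '')]


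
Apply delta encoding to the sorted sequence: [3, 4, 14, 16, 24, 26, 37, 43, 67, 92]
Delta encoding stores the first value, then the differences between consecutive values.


First value: 3
Deltas:
  4 - 3 = 1
  14 - 4 = 10
  16 - 14 = 2
  24 - 16 = 8
  26 - 24 = 2
  37 - 26 = 11
  43 - 37 = 6
  67 - 43 = 24
  92 - 67 = 25


Delta encoded: [3, 1, 10, 2, 8, 2, 11, 6, 24, 25]


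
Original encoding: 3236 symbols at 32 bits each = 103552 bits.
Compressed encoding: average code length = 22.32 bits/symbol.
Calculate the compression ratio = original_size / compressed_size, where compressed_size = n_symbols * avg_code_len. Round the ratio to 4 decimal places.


original_size = n_symbols * orig_bits = 3236 * 32 = 103552 bits
compressed_size = n_symbols * avg_code_len = 3236 * 22.32 = 72227.52 bits
ratio = original_size / compressed_size = 103552 / 72227.52 = 1.4337

Compression ratio = 1.4337


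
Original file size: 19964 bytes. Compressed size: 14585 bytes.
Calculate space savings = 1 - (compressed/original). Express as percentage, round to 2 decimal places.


ratio = compressed/original = 14585/19964 = 0.730565
savings = 1 - ratio = 1 - 0.730565 = 0.269435
as a percentage: 0.269435 * 100 = 26.94%

Space savings = 1 - 14585/19964 = 26.94%


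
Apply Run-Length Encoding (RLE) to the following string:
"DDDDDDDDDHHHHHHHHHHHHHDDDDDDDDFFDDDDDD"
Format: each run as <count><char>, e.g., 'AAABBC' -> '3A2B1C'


Scanning runs left to right:
  i=0: run of 'D' x 9 -> '9D'
  i=9: run of 'H' x 13 -> '13H'
  i=22: run of 'D' x 8 -> '8D'
  i=30: run of 'F' x 2 -> '2F'
  i=32: run of 'D' x 6 -> '6D'

RLE = 9D13H8D2F6D


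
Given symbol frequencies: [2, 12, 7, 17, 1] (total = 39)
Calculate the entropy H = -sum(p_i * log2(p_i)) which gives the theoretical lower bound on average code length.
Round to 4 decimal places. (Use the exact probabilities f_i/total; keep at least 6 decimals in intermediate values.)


Per-symbol terms -p_i * log2(p_i) with p_i = f_i/39:
  p = 2/39 = 0.051282: log2(p) = -4.285402, -p*log2(p) = 0.219764
  p = 12/39 = 0.307692: log2(p) = -1.700440, -p*log2(p) = 0.523212
  p = 7/39 = 0.179487: log2(p) = -2.478047, -p*log2(p) = 0.444778
  p = 17/39 = 0.435897: log2(p) = -1.197939, -p*log2(p) = 0.522179
  p = 1/39 = 0.025641: log2(p) = -5.285402, -p*log2(p) = 0.135523
H = 0.219764 + 0.523212 + 0.444778 + 0.522179 + 0.135523 = 1.845456

H = 1.8455 bits/symbol


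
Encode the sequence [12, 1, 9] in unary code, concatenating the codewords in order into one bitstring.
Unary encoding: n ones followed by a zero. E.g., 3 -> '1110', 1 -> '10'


Encode each number as n ones followed by a terminating 0:
  12 -> 1111111111110 (13 bits)
  1 -> 10 (2 bits)
  9 -> 1111111110 (10 bits)
Total length = 13 + 2 + 10 = 25 bits.

Unary([12, 1, 9]) = 1111111111110101111111110 (25 bits)


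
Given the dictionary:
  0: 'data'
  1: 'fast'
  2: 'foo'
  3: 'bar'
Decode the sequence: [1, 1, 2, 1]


Look up each index in the dictionary:
  1 -> 'fast'
  1 -> 'fast'
  2 -> 'foo'
  1 -> 'fast'

Decoded: "fast fast foo fast"


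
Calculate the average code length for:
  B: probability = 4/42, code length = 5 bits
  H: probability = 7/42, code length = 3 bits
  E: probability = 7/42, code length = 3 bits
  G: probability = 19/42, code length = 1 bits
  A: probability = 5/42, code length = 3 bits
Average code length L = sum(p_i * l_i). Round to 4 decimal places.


Weighted contributions p_i * l_i:
  B: (4/42) * 5 = 20/42
  H: (7/42) * 3 = 21/42
  E: (7/42) * 3 = 21/42
  G: (19/42) * 1 = 19/42
  A: (5/42) * 3 = 15/42
Sum = (20 + 21 + 21 + 19 + 15)/42 = 96/42

L = 96/42 = 2.2857 bits/symbol


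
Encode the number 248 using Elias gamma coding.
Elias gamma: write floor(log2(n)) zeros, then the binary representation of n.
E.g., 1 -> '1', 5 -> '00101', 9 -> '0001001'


num_bits = floor(log2(248)) + 1 = 8
leading_zeros = num_bits - 1 = 7
binary(248) = 11111000

Elias gamma(248) = '0000000' + '11111000' = 000000011111000 (15 bits)


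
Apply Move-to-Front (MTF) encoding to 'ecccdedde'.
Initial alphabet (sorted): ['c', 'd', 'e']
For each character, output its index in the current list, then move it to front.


MTF encoding:
'e': index 2 in ['c', 'd', 'e'] -> ['e', 'c', 'd']
'c': index 1 in ['e', 'c', 'd'] -> ['c', 'e', 'd']
'c': index 0 in ['c', 'e', 'd'] -> ['c', 'e', 'd']
'c': index 0 in ['c', 'e', 'd'] -> ['c', 'e', 'd']
'd': index 2 in ['c', 'e', 'd'] -> ['d', 'c', 'e']
'e': index 2 in ['d', 'c', 'e'] -> ['e', 'd', 'c']
'd': index 1 in ['e', 'd', 'c'] -> ['d', 'e', 'c']
'd': index 0 in ['d', 'e', 'c'] -> ['d', 'e', 'c']
'e': index 1 in ['d', 'e', 'c'] -> ['e', 'd', 'c']


Output: [2, 1, 0, 0, 2, 2, 1, 0, 1]


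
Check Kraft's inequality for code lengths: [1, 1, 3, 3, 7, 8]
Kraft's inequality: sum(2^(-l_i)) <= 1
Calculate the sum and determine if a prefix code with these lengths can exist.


Sum = 2^(-1) + 2^(-1) + 2^(-3) + 2^(-3) + 2^(-7) + 2^(-8)
    = 0.5 + 0.5 + 0.125 + 0.125 + 0.0078125 + 0.00390625
    = 323/256 = 1.26171875
Since 1.26171875 > 1, Kraft's inequality is NOT satisfied.
A prefix code with these lengths CANNOT exist.

Kraft sum = 1.26171875. Not satisfied.


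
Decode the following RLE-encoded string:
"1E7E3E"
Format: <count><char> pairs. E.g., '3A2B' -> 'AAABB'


Expanding each <count><char> pair:
  1E -> 'E'
  7E -> 'EEEEEEE'
  3E -> 'EEE'

Decoded = EEEEEEEEEEE
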